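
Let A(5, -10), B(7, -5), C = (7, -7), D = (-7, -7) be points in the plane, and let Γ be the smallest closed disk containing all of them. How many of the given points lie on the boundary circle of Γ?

3

By Welzl's lemma the MEC is supported by two points (diametrically opposite) or three points (on a circumcircle).
The farthest pair is B–D with squared distance 200. The circle on this segment as diameter has centre (0, -6) and r² = 200/4 = 50.
Check A: distance² to centre = 41 ≤ 50, so it lies inside.
All remaining points lie in this disk, and no smaller disk contains both endpoints, so this is the minimum enclosing circle.
The points at distance exactly r from the centre are B, C, D — 3 points.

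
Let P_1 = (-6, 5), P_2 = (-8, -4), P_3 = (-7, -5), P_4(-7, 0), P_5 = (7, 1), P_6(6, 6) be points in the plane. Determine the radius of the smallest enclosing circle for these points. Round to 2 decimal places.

By Welzl's lemma the MEC is supported by two points (diametrically opposite) or three points (on a circumcircle).
The farthest pair is P_2–P_6 with squared distance 296. The circle on this segment as diameter has centre (-1, 1) and r² = 296/4 = 74.
Check P_1: distance² to centre = 41 ≤ 74, so it lies inside.
All remaining points lie in this disk, and no smaller disk contains both endpoints, so this is the minimum enclosing circle.
r = √74 ≈ 8.60.

8.60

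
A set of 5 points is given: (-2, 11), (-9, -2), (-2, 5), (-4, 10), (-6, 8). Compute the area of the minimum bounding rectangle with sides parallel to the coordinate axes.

x ranges over [-9, -2], width 7.
y ranges over [-2, 11], height 13.
Area = 7 × 13 = 91.

91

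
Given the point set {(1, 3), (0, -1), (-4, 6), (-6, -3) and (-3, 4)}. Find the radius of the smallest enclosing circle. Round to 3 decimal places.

4.859

By Welzl's lemma the MEC is supported by two points (diametrically opposite) or three points (on a circumcircle).
The minimum enclosing circle is determined by three boundary points: (1, 3), (-4, 6), (-6, -3).
Their circumcentre is (-3.5, 7/6) with r² = 425/18.
The farthest remaining point (0, -1) is at distance² 305/18 ≤ 425/18.
r = √(425/18) ≈ 4.859.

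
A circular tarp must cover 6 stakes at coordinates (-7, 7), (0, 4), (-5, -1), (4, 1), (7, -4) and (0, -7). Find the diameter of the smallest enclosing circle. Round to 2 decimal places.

By Welzl's lemma the MEC is supported by two points (diametrically opposite) or three points (on a circumcircle).
The farthest pair is (-7, 7)–(7, -4) with squared distance 317. The circle on this segment as diameter has centre (0, 1.5) and r² = 317/4 = 79.25.
Check (0, 4): distance² to centre = 6.25 ≤ 79.25, so it lies inside.
All remaining points lie in this disk, and no smaller disk contains both endpoints, so this is the minimum enclosing circle.
Diameter = 2r = 2√(79.25) ≈ 17.80.

17.80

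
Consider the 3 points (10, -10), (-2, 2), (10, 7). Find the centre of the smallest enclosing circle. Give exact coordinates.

Call the three points A, B, C in the order given.
Side lengths²: AB² = 288, AC² = 289, BC² = 169.
Since AC² = 289 < 288 + 169 = 457, the triangle is acute, so the smallest enclosing circle is the circumcircle.
Circumcentre = (6.5, -1.5), r² = 84.5.
Centre = (6.5, -1.5).

(6.5, -1.5)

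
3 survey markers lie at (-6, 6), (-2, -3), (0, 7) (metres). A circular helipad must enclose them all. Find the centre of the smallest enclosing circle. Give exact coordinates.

(-133/58, 131/58)

Call the three points A, B, C in the order given.
Side lengths²: AB² = 97, AC² = 37, BC² = 104.
Since BC² = 104 < 97 + 37 = 134, the triangle is acute, so the smallest enclosing circle is the circumcircle.
Circumcentre = (-133/58, 131/58), r² = 46657/1682.
Centre = (-133/58, 131/58).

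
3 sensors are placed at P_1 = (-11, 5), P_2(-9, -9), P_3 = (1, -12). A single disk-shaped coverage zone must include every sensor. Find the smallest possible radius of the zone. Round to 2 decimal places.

10.40

Side lengths²: P_1P_2² = 200, P_1P_3² = 433, P_2P_3² = 109.
Since P_1P_3² = 433 ≥ 200 + 109 = 309, the angle opposite P_1P_3 is not acute, so the smallest enclosing circle has P_1P_3 as diameter.
Centre = midpoint of P_1P_3 = (-5, -3.5), r² = 433/4 = 108.25.
r = √(108.25) ≈ 10.40.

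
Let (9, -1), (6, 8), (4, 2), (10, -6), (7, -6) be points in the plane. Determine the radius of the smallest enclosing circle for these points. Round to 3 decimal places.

7.280

By Welzl's lemma the MEC is supported by two points (diametrically opposite) or three points (on a circumcircle).
The farthest pair is (6, 8)–(10, -6) with squared distance 212. The circle on this segment as diameter has centre (8, 1) and r² = 212/4 = 53.
Check (9, -1): distance² to centre = 5 ≤ 53, so it lies inside.
All remaining points lie in this disk, and no smaller disk contains both endpoints, so this is the minimum enclosing circle.
r = √53 ≈ 7.280.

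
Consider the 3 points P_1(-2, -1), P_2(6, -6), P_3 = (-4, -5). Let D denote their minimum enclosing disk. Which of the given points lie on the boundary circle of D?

P_1, P_2, P_3

Side lengths²: P_1P_2² = 89, P_1P_3² = 20, P_2P_3² = 101.
Since P_2P_3² = 101 < 89 + 20 = 109, the triangle is acute, so the smallest enclosing circle is the circumcircle.
Circumcentre = (22/21, -211/42), r² = 44945/1764.
The points at distance exactly r from the centre are P_1, P_2, P_3 — 3 points.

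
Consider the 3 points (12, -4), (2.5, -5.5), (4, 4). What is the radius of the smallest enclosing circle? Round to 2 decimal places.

5.95

Call the three points A, B, C in the order given.
Side lengths²: AB² = 92.5, AC² = 128, BC² = 92.5.
Since AC² = 128 < 92.5 + 92.5 = 185, the triangle is acute, so the smallest enclosing circle is the circumcircle.
Circumcentre = (295/44, -57/44), r² = 34225/968.
r = √(34225/968) ≈ 5.95.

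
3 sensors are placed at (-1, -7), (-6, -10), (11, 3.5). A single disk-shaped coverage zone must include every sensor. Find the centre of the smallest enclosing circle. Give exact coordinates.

(2.5, -3.25)

Call the three points A, B, C in the order given.
Side lengths²: AB² = 34, AC² = 254.25, BC² = 471.25.
Since BC² = 471.25 ≥ 254.25 + 34 = 288.25, the angle opposite BC is not acute, so the smallest enclosing circle has BC as diameter.
Centre = midpoint of BC = (2.5, -3.25), r² = 471.25/4 = 117.8125.
Centre = (2.5, -3.25).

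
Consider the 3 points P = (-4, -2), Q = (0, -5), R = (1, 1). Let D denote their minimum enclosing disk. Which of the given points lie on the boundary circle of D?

P, Q, R

Side lengths²: PQ² = 25, PR² = 34, QR² = 37.
Since QR² = 37 < 34 + 25 = 59, the triangle is acute, so the smallest enclosing circle is the circumcircle.
Circumcentre = (-13/18, -97/54), r² = 15725/1458.
The points at distance exactly r from the centre are P, Q, R — 3 points.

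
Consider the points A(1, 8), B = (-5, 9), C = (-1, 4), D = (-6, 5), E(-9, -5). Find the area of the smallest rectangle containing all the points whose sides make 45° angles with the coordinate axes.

115

In coordinates u = x + y, v = x − y the rectangle is axis-aligned; the map (x,y)→(u,v) scales areas by 2.
u-values: 9, 4, 3, -1, -14; range = 9 − (-14) = 23.
v-values: -7, -14, -5, -11, -4; range = -4 − (-14) = 10.
Area = (23 × 10) / 2 = 115.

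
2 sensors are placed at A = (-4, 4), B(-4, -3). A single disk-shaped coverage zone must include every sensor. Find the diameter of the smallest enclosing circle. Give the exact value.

The smallest circle enclosing two points has them as diameter endpoints.
Centre = midpoint = (-4, 0.5); r² = |AB|²/4 = 49/4 = 12.25.
Diameter = 2r = 2√(12.25) = 7.

7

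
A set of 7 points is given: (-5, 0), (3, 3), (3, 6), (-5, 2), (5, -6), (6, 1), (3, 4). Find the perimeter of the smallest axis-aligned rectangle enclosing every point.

Width = max x − min x = 6 − (-5) = 11.
Height = max y − min y = 6 − (-6) = 12.
Perimeter = 2(11 + 12) = 46.

46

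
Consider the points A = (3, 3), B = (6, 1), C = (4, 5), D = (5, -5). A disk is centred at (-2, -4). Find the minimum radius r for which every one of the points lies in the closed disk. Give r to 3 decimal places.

The required radius is the distance from (-2, -4) to the farthest point.
Squared distances: 74, 89, 117, 50.
Maximum is 117, attained at C.
r = √117 ≈ 10.817.

10.817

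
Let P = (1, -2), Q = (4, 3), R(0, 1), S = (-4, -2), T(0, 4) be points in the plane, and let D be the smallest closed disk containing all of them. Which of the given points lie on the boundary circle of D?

Q, S

A smallest enclosing disk is always determined by at most three of the input points on its boundary.
The farthest pair is Q–S with squared distance 89. The circle on this segment as diameter has centre (0, 0.5) and r² = 89/4 = 22.25.
Check P: distance² to centre = 7.25 ≤ 22.25, so it lies inside.
All remaining points lie in this disk, and no smaller disk contains both endpoints, so this is the minimum enclosing circle.
The points at distance exactly r from the centre are Q, S — 2 points.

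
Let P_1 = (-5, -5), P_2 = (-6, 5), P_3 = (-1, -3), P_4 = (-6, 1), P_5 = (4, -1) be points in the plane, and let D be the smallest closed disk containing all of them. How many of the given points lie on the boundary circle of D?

3

The minimum enclosing circle of a finite set is fixed by two of the points (as a diameter) or three (as a circumcircle).
The minimum enclosing circle is determined by three boundary points: P_1, P_2, P_5.
Their circumcentre is (-187/94, 33/94) with r² = 166549/4418.
The farthest remaining point P_4 is at distance² 72925/4418 ≤ 166549/4418.
The points at distance exactly r from the centre are P_1, P_2, P_5 — 3 points.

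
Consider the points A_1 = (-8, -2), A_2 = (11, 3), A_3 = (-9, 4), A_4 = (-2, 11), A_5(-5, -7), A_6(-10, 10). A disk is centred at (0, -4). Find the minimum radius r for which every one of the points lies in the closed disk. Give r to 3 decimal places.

17.205

The required radius is the distance from (0, -4) to the farthest point.
Squared distances: 68, 170, 145, 229, 34, 296.
Maximum is 296, attained at A_6.
r = √296 ≈ 17.205.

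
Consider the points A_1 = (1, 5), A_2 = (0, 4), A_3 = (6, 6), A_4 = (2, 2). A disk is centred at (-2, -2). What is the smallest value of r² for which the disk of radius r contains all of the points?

The required radius is the distance from (-2, -2) to the farthest point.
Squared distances: 58, 40, 128, 32.
Maximum is 128, attained at A_3.

128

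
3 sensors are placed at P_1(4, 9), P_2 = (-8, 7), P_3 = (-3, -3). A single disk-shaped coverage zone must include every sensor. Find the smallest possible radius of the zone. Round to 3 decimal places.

7.268

Side lengths²: P_1P_2² = 148, P_1P_3² = 193, P_2P_3² = 125.
Since P_1P_3² = 193 < 148 + 125 = 273, the triangle is acute, so the smallest enclosing circle is the circumcircle.
Circumcentre = (-35/26, 53/13), r² = 35705/676.
r = √(35705/676) ≈ 7.268.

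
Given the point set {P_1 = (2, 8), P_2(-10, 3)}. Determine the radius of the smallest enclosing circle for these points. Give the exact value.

The smallest circle enclosing two points has them as diameter endpoints.
Centre = midpoint = (-4, 5.5); r² = |P_1P_2|²/4 = 169/4 = 42.25.
r = √(42.25) = 6.5.

6.5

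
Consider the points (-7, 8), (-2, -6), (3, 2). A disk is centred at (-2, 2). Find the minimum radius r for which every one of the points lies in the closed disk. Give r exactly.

The required radius is the distance from (-2, 2) to the farthest point.
Squared distances: 61, 64, 25.
Maximum is 64, attained at (-2, -6).
r = √64 = 8.

8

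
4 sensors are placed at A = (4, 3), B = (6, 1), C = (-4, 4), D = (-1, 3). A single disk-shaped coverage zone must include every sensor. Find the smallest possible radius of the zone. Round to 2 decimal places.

The farthest pair is B–C with squared distance 109. The circle on this segment as diameter has centre (1, 2.5) and r² = 109/4 = 27.25.
Check A: distance² to centre = 9.25 ≤ 27.25, so it lies inside.
All remaining points lie in this disk, and no smaller disk contains both endpoints, so this is the minimum enclosing circle.
r = √(27.25) ≈ 5.22.

5.22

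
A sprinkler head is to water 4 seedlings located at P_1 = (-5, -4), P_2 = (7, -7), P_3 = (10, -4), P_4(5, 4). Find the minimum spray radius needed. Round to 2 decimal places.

7.55

A smallest enclosing disk is always determined by at most three of the input points on its boundary.
The minimum enclosing circle is determined by three boundary points: P_1, P_3, P_4.
Their circumcentre is (2.5, -3.125) with r² = 57.015625.
The farthest remaining point P_2 is at distance² 35.265625 ≤ 57.015625.
r = √(57.015625) ≈ 7.55.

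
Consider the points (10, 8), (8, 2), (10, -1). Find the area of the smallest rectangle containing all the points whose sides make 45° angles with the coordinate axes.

40.5

In coordinates u = x + y, v = x − y the rectangle is axis-aligned; the map (x,y)→(u,v) scales areas by 2.
u-values: 18, 10, 9; range = 18 − 9 = 9.
v-values: 2, 6, 11; range = 11 − 2 = 9.
Area = (9 × 9) / 2 = 40.5.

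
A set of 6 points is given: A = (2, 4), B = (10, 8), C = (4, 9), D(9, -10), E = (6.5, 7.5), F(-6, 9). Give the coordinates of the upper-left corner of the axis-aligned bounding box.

x-range [-6, 10], y-range [-10, 9].
The upper-left corner is (-6, 9).

(-6, 9)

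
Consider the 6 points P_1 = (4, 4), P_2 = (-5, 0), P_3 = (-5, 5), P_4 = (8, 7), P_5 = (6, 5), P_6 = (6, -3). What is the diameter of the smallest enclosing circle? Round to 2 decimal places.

14.80

The minimum enclosing circle is determined by three boundary points: P_2, P_4, P_6.
Their circumcentre is (101/58, 177/58) with r² = 92105/1682.
The farthest remaining point P_3 is at distance² 82825/1682 ≤ 92105/1682.
Diameter = 2r = 2√(92105/1682) ≈ 14.80.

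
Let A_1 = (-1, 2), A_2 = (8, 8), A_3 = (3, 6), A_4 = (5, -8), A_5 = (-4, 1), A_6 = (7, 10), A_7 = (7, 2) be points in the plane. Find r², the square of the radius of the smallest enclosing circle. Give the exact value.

By Welzl's lemma the MEC is supported by two points (diametrically opposite) or three points (on a circumcircle).
The minimum enclosing circle is determined by three boundary points: A_4, A_5, A_6.
Their circumcentre is (5.1, 1.1) with r² = 82.82.
The farthest remaining point A_2 is at distance² 56.02 ≤ 82.82.

82.82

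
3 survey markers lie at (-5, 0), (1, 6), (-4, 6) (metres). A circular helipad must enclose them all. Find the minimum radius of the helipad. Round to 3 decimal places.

4.243

Call the three points A, B, C in the order given.
Side lengths²: AB² = 72, AC² = 37, BC² = 25.
Since AB² = 72 ≥ 37 + 25 = 62, the angle opposite AB is not acute, so the smallest enclosing circle has AB as diameter.
Centre = midpoint of AB = (-2, 3), r² = 72/4 = 18.
r = √18 ≈ 4.243.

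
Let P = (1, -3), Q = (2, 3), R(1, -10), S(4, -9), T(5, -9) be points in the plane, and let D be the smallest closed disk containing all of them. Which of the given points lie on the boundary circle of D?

By Welzl's lemma the MEC is supported by two points (diametrically opposite) or three points (on a circumcircle).
The farthest pair is Q–R with squared distance 170. The circle on this segment as diameter has centre (1.5, -3.5) and r² = 170/4 = 42.5.
Check P: distance² to centre = 0.5 ≤ 42.5, so it lies inside.
All remaining points lie in this disk, and no smaller disk contains both endpoints, so this is the minimum enclosing circle.
The points at distance exactly r from the centre are Q, R, T — 3 points.

Q, R, T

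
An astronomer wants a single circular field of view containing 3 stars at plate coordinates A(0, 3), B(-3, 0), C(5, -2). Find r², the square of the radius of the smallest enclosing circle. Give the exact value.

Side lengths²: AB² = 18, AC² = 50, BC² = 68.
Since BC² = 68 ≥ 50 + 18 = 68, the angle opposite BC is not acute, so the smallest enclosing circle has BC as diameter.
Centre = midpoint of BC = (1, -1), r² = 68/4 = 17.

17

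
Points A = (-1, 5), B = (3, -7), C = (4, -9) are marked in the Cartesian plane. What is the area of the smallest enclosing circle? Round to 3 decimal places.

173.573

Side lengths²: AB² = 160, AC² = 221, BC² = 5.
Since AC² = 221 ≥ 160 + 5 = 165, the angle opposite AC is not acute, so the smallest enclosing circle has AC as diameter.
Centre = midpoint of AC = (1.5, -2), r² = 221/4 = 55.25.
Area = π·r² = π·55.25 ≈ 173.573.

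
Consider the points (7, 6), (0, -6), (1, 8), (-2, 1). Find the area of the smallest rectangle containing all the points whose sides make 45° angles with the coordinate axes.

In coordinates u = x + y, v = x − y the rectangle is axis-aligned; the map (x,y)→(u,v) scales areas by 2.
u-values: 13, -6, 9, -1; range = 13 − (-6) = 19.
v-values: 1, 6, -7, -3; range = 6 − (-7) = 13.
Area = (19 × 13) / 2 = 123.5.

123.5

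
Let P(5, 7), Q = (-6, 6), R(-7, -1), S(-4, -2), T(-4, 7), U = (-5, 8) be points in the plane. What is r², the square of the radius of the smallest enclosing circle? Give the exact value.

52

The farthest pair is P–R with squared distance 208. The circle on this segment as diameter has centre (-1, 3) and r² = 208/4 = 52.
Check Q: distance² to centre = 34 ≤ 52, so it lies inside.
All remaining points lie in this disk, and no smaller disk contains both endpoints, so this is the minimum enclosing circle.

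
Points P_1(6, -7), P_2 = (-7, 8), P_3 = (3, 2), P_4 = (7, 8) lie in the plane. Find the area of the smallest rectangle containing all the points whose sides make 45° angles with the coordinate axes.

In coordinates u = x + y, v = x − y the rectangle is axis-aligned; the map (x,y)→(u,v) scales areas by 2.
u-values: -1, 1, 5, 15; range = 15 − (-1) = 16.
v-values: 13, -15, 1, -1; range = 13 − (-15) = 28.
Area = (16 × 28) / 2 = 224.

224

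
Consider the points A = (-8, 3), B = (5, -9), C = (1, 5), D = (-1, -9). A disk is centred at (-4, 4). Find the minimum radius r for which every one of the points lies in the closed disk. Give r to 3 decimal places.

The required radius is the distance from (-4, 4) to the farthest point.
Squared distances: 17, 250, 26, 178.
Maximum is 250, attained at B.
r = √250 ≈ 15.811.

15.811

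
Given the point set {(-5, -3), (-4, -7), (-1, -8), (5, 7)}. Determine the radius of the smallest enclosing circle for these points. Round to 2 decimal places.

8.32

The farthest pair is (-4, -7)–(5, 7) with squared distance 277. The circle on this segment as diameter has centre (0.5, 0) and r² = 277/4 = 69.25.
Check (-5, -3): distance² to centre = 39.25 ≤ 69.25, so it lies inside.
All remaining points lie in this disk, and no smaller disk contains both endpoints, so this is the minimum enclosing circle.
r = √(69.25) ≈ 8.32.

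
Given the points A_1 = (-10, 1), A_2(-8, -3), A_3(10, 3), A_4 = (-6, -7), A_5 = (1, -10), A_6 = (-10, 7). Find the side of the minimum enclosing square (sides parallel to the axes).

20

The bounding box has width 20 and height 17.
An axis-aligned square enclosing the set must have side ≥ max(width, height).
So the minimum side is max(20, 17) = 20.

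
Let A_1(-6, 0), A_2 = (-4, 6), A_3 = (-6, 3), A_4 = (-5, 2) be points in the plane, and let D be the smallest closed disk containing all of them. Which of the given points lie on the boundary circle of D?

A_1, A_2

By Welzl's lemma the MEC is supported by two points (diametrically opposite) or three points (on a circumcircle).
The farthest pair is A_1–A_2 with squared distance 40. The circle on this segment as diameter has centre (-5, 3) and r² = 40/4 = 10.
Check A_3: distance² to centre = 1 ≤ 10, so it lies inside.
All remaining points lie in this disk, and no smaller disk contains both endpoints, so this is the minimum enclosing circle.
The points at distance exactly r from the centre are A_1, A_2 — 2 points.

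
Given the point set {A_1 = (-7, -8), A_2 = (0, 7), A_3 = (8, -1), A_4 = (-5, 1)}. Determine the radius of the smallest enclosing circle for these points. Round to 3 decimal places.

The minimum enclosing circle of a finite set is fixed by two of the points (as a diameter) or three (as a circumcircle).
The minimum enclosing circle is determined by three boundary points: A_1, A_2, A_3.
Their circumcentre is (-17/22, -39/22) with r² = 18769/242.
The farthest remaining point A_4 is at distance² 6185/242 ≤ 18769/242.
r = √(18769/242) ≈ 8.807.

8.807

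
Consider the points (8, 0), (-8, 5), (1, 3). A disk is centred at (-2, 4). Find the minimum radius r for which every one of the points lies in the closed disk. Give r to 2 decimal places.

The required radius is the distance from (-2, 4) to the farthest point.
Squared distances: 116, 37, 10.
Maximum is 116, attained at (8, 0).
r = √116 ≈ 10.77.

10.77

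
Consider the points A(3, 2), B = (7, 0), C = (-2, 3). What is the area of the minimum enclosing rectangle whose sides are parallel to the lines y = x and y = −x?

36

In coordinates u = x + y, v = x − y the rectangle is axis-aligned; the map (x,y)→(u,v) scales areas by 2.
u-values: 5, 7, 1; range = 7 − 1 = 6.
v-values: 1, 7, -5; range = 7 − (-5) = 12.
Area = (6 × 12) / 2 = 36.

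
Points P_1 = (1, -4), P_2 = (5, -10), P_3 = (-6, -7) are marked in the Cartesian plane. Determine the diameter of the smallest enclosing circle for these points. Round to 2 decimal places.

Side lengths²: P_1P_2² = 52, P_1P_3² = 58, P_2P_3² = 130.
Since P_2P_3² = 130 ≥ 58 + 52 = 110, the angle opposite P_2P_3 is not acute, so the smallest enclosing circle has P_2P_3 as diameter.
Centre = midpoint of P_2P_3 = (-0.5, -8.5), r² = 130/4 = 32.5.
Diameter = 2r = 2√(32.5) ≈ 11.40.

11.40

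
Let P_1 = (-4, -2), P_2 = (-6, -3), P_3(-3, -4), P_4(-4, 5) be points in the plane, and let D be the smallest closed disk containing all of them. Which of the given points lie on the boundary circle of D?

By Welzl's lemma the MEC is supported by two points (diametrically opposite) or three points (on a circumcircle).
The farthest pair is P_3–P_4 with squared distance 82. The circle on this segment as diameter has centre (-3.5, 0.5) and r² = 82/4 = 20.5.
Check P_1: distance² to centre = 6.5 ≤ 20.5, so it lies inside.
All remaining points lie in this disk, and no smaller disk contains both endpoints, so this is the minimum enclosing circle.
The points at distance exactly r from the centre are P_3, P_4 — 2 points.

P_3, P_4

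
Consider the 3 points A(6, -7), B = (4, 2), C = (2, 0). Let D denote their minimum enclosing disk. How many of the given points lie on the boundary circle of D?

2

Side lengths²: AB² = 85, AC² = 65, BC² = 8.
Since AB² = 85 ≥ 65 + 8 = 73, the angle opposite AB is not acute, so the smallest enclosing circle has AB as diameter.
Centre = midpoint of AB = (5, -2.5), r² = 85/4 = 21.25.
The points at distance exactly r from the centre are A, B — 2 points.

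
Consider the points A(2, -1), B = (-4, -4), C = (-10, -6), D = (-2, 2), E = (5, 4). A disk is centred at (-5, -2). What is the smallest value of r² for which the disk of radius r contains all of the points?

136

The required radius is the distance from (-5, -2) to the farthest point.
Squared distances: 50, 5, 41, 25, 136.
Maximum is 136, attained at E.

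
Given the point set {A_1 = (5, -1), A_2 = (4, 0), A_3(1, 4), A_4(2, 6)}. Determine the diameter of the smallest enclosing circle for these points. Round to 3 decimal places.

By Welzl's lemma the MEC is supported by two points (diametrically opposite) or three points (on a circumcircle).
The farthest pair is A_1–A_4 with squared distance 58. The circle on this segment as diameter has centre (3.5, 2.5) and r² = 58/4 = 14.5.
Check A_2: distance² to centre = 6.5 ≤ 14.5, so it lies inside.
All remaining points lie in this disk, and no smaller disk contains both endpoints, so this is the minimum enclosing circle.
Diameter = 2r = 2√(14.5) ≈ 7.616.

7.616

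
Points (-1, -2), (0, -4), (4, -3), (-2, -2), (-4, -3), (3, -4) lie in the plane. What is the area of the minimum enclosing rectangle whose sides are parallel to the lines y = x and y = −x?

32

In coordinates u = x + y, v = x − y the rectangle is axis-aligned; the map (x,y)→(u,v) scales areas by 2.
u-values: -3, -4, 1, -4, -7, -1; range = 1 − (-7) = 8.
v-values: 1, 4, 7, 0, -1, 7; range = 7 − (-1) = 8.
Area = (8 × 8) / 2 = 32.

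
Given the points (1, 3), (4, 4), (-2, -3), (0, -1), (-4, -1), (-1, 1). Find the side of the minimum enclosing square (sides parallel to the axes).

8

The bounding box has width 8 and height 7.
An axis-aligned square enclosing the set must have side ≥ max(width, height).
So the minimum side is max(8, 7) = 8.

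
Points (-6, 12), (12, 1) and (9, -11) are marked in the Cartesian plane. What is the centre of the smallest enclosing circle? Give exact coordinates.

(1.5, 0.5)

Call the three points A, B, C in the order given.
Side lengths²: AB² = 445, AC² = 754, BC² = 153.
Since AC² = 754 ≥ 445 + 153 = 598, the angle opposite AC is not acute, so the smallest enclosing circle has AC as diameter.
Centre = midpoint of AC = (1.5, 0.5), r² = 754/4 = 188.5.
Centre = (1.5, 0.5).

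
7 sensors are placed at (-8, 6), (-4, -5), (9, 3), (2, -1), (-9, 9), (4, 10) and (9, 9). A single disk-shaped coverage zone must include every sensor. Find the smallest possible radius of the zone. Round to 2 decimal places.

The minimum enclosing circle of a finite set is fixed by two of the points (as a diameter) or three (as a circumcircle).
The minimum enclosing circle is determined by three boundary points: (-4, -5), (-9, 9), (9, 9).
Their circumcentre is (0, 121/28) with r² = 80665/784.
The farthest remaining point (9, 3) is at distance² 64873/784 ≤ 80665/784.
r = √(80665/784) ≈ 10.14.

10.14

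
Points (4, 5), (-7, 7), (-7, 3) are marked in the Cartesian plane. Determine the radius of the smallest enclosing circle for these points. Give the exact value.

Call the three points A, B, C in the order given.
Side lengths²: AB² = 125, AC² = 125, BC² = 16.
Since AC² = 125 < 125 + 16 = 141, the triangle is acute, so the smallest enclosing circle is the circumcircle.
Circumcentre = (-37/22, 5), r² = 15625/484.
r = √(15625/484) = 125/22.

125/22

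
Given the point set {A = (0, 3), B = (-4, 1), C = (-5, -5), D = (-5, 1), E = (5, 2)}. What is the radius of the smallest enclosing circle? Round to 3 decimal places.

By Welzl's lemma the MEC is supported by two points (diametrically opposite) or three points (on a circumcircle).
The farthest pair is C–E with squared distance 149. The circle on this segment as diameter has centre (0, -1.5) and r² = 149/4 = 37.25.
Check A: distance² to centre = 20.25 ≤ 37.25, so it lies inside.
All remaining points lie in this disk, and no smaller disk contains both endpoints, so this is the minimum enclosing circle.
r = √(37.25) ≈ 6.103.

6.103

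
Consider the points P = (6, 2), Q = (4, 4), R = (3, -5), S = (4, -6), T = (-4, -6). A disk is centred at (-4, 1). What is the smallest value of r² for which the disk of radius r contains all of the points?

113

The required radius is the distance from (-4, 1) to the farthest point.
Squared distances: 101, 73, 85, 113, 49.
Maximum is 113, attained at S.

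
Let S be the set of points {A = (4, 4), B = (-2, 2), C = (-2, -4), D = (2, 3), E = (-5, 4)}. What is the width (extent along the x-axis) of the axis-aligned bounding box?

max x = 4, min x = -5, so width = 9.

9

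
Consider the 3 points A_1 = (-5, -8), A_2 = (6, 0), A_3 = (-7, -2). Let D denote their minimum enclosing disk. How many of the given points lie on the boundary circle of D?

3

Side lengths²: A_1A_2² = 185, A_1A_3² = 40, A_2A_3² = 173.
Since A_1A_2² = 185 < 173 + 40 = 213, the triangle is acute, so the smallest enclosing circle is the circumcircle.
Circumcentre = (-15/82, -251/82), r² = 160025/3362.
The points at distance exactly r from the centre are A_1, A_2, A_3 — 3 points.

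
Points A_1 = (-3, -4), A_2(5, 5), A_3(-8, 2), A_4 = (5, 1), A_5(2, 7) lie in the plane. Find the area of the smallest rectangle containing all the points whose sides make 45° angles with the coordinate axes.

In coordinates u = x + y, v = x − y the rectangle is axis-aligned; the map (x,y)→(u,v) scales areas by 2.
u-values: -7, 10, -6, 6, 9; range = 10 − (-7) = 17.
v-values: 1, 0, -10, 4, -5; range = 4 − (-10) = 14.
Area = (17 × 14) / 2 = 119.

119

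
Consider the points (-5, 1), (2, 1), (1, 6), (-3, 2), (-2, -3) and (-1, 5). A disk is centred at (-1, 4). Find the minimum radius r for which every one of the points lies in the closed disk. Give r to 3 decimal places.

7.071

The required radius is the distance from (-1, 4) to the farthest point.
Squared distances: 25, 18, 8, 8, 50, 1.
Maximum is 50, attained at (-2, -3).
r = √50 ≈ 7.071.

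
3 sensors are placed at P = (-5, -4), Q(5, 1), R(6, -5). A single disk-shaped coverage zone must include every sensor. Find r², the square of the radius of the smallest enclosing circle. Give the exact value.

11285/338

Side lengths²: PQ² = 125, PR² = 122, QR² = 37.
Since PQ² = 125 < 122 + 37 = 159, the triangle is acute, so the smallest enclosing circle is the circumcircle.
Circumcentre = (17/26, -73/26), r² = 11285/338.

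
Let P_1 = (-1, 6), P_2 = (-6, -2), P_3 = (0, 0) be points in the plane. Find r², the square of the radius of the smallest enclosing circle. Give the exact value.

Side lengths²: P_1P_2² = 89, P_1P_3² = 37, P_2P_3² = 40.
Since P_1P_2² = 89 ≥ 40 + 37 = 77, the angle opposite P_1P_2 is not acute, so the smallest enclosing circle has P_1P_2 as diameter.
Centre = midpoint of P_1P_2 = (-3.5, 2), r² = 89/4 = 22.25.

22.25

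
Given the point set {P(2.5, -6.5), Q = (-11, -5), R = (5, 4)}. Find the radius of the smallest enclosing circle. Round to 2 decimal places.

9.18

Side lengths²: PQ² = 184.5, PR² = 116.5, QR² = 337.
Since QR² = 337 ≥ 184.5 + 116.5 = 301, the angle opposite QR is not acute, so the smallest enclosing circle has QR as diameter.
Centre = midpoint of QR = (-3, -0.5), r² = 337/4 = 84.25.
r = √(84.25) ≈ 9.18.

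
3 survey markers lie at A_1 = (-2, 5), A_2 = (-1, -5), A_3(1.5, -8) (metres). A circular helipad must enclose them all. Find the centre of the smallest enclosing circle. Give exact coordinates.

(-0.25, -1.5)

Side lengths²: A_1A_2² = 101, A_1A_3² = 181.25, A_2A_3² = 15.25.
Since A_1A_3² = 181.25 ≥ 101 + 15.25 = 116.25, the angle opposite A_1A_3 is not acute, so the smallest enclosing circle has A_1A_3 as diameter.
Centre = midpoint of A_1A_3 = (-0.25, -1.5), r² = 181.25/4 = 45.3125.
Centre = (-0.25, -1.5).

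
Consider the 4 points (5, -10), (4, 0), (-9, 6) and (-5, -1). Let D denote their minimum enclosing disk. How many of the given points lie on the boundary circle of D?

2

A smallest enclosing disk is always determined by at most three of the input points on its boundary.
The farthest pair is (5, -10)–(-9, 6) with squared distance 452. The circle on this segment as diameter has centre (-2, -2) and r² = 452/4 = 113.
Check (4, 0): distance² to centre = 40 ≤ 113, so it lies inside.
All remaining points lie in this disk, and no smaller disk contains both endpoints, so this is the minimum enclosing circle.
The points at distance exactly r from the centre are (5, -10), (-9, 6) — 2 points.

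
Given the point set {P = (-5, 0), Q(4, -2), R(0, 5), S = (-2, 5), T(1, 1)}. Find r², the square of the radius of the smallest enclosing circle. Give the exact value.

By Welzl's lemma the MEC is supported by two points (diametrically opposite) or three points (on a circumcircle).
The minimum enclosing circle is determined by three boundary points: P, Q, S.
Their circumcentre is (-1/6, 0.5) with r² = 425/18.
The farthest remaining point R is at distance² 365/18 ≤ 425/18.

425/18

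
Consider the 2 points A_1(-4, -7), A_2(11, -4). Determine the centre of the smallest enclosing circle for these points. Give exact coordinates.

The smallest circle enclosing two points has them as diameter endpoints.
Centre = midpoint = (3.5, -5.5); r² = |A_1A_2|²/4 = 234/4 = 58.5.
Centre = (3.5, -5.5).

(3.5, -5.5)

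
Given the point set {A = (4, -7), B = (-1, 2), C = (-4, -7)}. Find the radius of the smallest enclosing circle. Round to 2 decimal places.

5.43

Side lengths²: AB² = 106, AC² = 64, BC² = 90.
Since AB² = 106 < 90 + 64 = 154, the triangle is acute, so the smallest enclosing circle is the circumcircle.
Circumcentre = (0, -10/3), r² = 265/9.
r = √(265/9) ≈ 5.43.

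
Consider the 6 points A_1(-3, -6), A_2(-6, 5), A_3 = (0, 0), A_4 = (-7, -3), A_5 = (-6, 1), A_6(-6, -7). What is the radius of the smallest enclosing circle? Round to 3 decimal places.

6.001

A smallest enclosing disk is always determined by at most three of the input points on its boundary.
The minimum enclosing circle is determined by three boundary points: A_2, A_3, A_6.
Their circumcentre is (-71/12, -1) with r² = 5185/144.
The farthest remaining point A_1 is at distance² 4825/144 ≤ 5185/144.
r = √(5185/144) ≈ 6.001.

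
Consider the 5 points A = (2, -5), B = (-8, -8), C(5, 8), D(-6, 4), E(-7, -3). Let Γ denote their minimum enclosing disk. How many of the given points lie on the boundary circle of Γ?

2

By Welzl's lemma the MEC is supported by two points (diametrically opposite) or three points (on a circumcircle).
The farthest pair is B–C with squared distance 425. The circle on this segment as diameter has centre (-1.5, 0) and r² = 425/4 = 106.25.
Check A: distance² to centre = 37.25 ≤ 106.25, so it lies inside.
All remaining points lie in this disk, and no smaller disk contains both endpoints, so this is the minimum enclosing circle.
The points at distance exactly r from the centre are B, C — 2 points.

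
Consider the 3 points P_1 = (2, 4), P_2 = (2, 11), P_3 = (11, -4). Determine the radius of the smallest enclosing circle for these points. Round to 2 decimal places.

8.75

Side lengths²: P_1P_2² = 49, P_1P_3² = 145, P_2P_3² = 306.
Since P_2P_3² = 306 ≥ 145 + 49 = 194, the angle opposite P_2P_3 is not acute, so the smallest enclosing circle has P_2P_3 as diameter.
Centre = midpoint of P_2P_3 = (6.5, 3.5), r² = 306/4 = 76.5.
r = √(76.5) ≈ 8.75.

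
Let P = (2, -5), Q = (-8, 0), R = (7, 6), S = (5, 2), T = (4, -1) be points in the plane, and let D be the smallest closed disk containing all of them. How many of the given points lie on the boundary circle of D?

3

The minimum enclosing circle of a finite set is fixed by two of the points (as a diameter) or three (as a circumcircle).
The minimum enclosing circle is determined by three boundary points: P, Q, R.
Their circumcentre is (-7/18, 49/18) with r² = 10585/162.
The farthest remaining point T is at distance² 5365/162 ≤ 10585/162.
The points at distance exactly r from the centre are P, Q, R — 3 points.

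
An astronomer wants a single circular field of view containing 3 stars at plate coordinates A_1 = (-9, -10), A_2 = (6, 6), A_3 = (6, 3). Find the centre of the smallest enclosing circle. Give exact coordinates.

Side lengths²: A_1A_2² = 481, A_1A_3² = 394, A_2A_3² = 9.
Since A_1A_2² = 481 ≥ 394 + 9 = 403, the angle opposite A_1A_2 is not acute, so the smallest enclosing circle has A_1A_2 as diameter.
Centre = midpoint of A_1A_2 = (-1.5, -2), r² = 481/4 = 120.25.
Centre = (-1.5, -2).

(-1.5, -2)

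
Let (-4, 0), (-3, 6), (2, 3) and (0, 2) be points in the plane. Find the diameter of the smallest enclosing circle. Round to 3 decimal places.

7.210

The minimum enclosing circle is determined by three boundary points: (-4, 0), (-3, 6), (2, 3).
Their circumcentre is (-35/22, 59/22) with r² = 3145/242.
The farthest remaining point (0, 2) is at distance² 725/242 ≤ 3145/242.
Diameter = 2r = 2√(3145/242) ≈ 7.210.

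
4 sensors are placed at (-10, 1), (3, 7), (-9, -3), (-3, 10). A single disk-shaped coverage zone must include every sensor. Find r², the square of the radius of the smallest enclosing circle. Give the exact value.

The minimum enclosing circle is determined by three boundary points: (3, 7), (-9, -3), (-3, 10).
Their circumcentre is (-3.15625, 2.1875) with r² = 61.0595703125.
The farthest remaining point (-10, 1) is at distance² 48.2470703125 ≤ 61.0595703125.

61.0595703125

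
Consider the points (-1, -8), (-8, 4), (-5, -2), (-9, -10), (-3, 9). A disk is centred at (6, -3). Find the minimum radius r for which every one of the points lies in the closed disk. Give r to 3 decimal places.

16.553

The required radius is the distance from (6, -3) to the farthest point.
Squared distances: 74, 245, 122, 274, 225.
Maximum is 274, attained at (-9, -10).
r = √274 ≈ 16.553.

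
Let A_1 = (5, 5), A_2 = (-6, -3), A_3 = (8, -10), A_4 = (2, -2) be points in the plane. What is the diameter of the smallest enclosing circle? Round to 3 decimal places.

17.231

The minimum enclosing circle is determined by three boundary points: A_1, A_2, A_3.
Their circumcentre is (47/18, -59/18) with r² = 12025/162.
The farthest remaining point A_4 is at distance² 325/162 ≤ 12025/162.
Diameter = 2r = 2√(12025/162) ≈ 17.231.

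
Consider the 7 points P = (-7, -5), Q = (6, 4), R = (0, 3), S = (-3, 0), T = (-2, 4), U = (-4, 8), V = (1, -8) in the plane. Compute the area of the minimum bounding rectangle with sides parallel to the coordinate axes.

208

x ranges over [-7, 6], width 13.
y ranges over [-8, 8], height 16.
Area = 13 × 16 = 208.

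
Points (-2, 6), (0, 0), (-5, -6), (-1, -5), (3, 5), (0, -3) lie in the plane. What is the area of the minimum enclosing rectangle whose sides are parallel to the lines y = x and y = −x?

114

In coordinates u = x + y, v = x − y the rectangle is axis-aligned; the map (x,y)→(u,v) scales areas by 2.
u-values: 4, 0, -11, -6, 8, -3; range = 8 − (-11) = 19.
v-values: -8, 0, 1, 4, -2, 3; range = 4 − (-8) = 12.
Area = (19 × 12) / 2 = 114.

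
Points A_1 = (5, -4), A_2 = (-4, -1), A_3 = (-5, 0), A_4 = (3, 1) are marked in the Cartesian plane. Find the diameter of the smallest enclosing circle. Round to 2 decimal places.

The farthest pair is A_1–A_3 with squared distance 116. The circle on this segment as diameter has centre (0, -2) and r² = 116/4 = 29.
Check A_2: distance² to centre = 17 ≤ 29, so it lies inside.
All remaining points lie in this disk, and no smaller disk contains both endpoints, so this is the minimum enclosing circle.
Diameter = 2r = 2√29 ≈ 10.77.

10.77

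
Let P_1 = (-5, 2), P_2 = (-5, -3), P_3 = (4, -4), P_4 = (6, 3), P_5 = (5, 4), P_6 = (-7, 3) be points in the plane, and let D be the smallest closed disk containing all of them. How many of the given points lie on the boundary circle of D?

The minimum enclosing circle of a finite set is fixed by two of the points (as a diameter) or three (as a circumcircle).
The minimum enclosing circle is determined by three boundary points: P_3, P_4, P_6.
Their circumcentre is (-0.5, 15/14) with r² = 4505/98.
The farthest remaining point P_5 is at distance² 3805/98 ≤ 4505/98.
The points at distance exactly r from the centre are P_3, P_4, P_6 — 3 points.

3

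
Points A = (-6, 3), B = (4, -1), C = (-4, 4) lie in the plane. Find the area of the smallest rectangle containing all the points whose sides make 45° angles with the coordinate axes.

In coordinates u = x + y, v = x − y the rectangle is axis-aligned; the map (x,y)→(u,v) scales areas by 2.
u-values: -3, 3, 0; range = 3 − (-3) = 6.
v-values: -9, 5, -8; range = 5 − (-9) = 14.
Area = (6 × 14) / 2 = 42.

42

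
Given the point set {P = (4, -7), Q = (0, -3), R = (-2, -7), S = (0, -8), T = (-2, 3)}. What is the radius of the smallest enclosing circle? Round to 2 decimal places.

By Welzl's lemma the MEC is supported by two points (diametrically opposite) or three points (on a circumcircle).
The minimum enclosing circle is determined by three boundary points: P, S, T.
Their circumcentre is (31/46, -101/46) with r² = 36125/1058.
The farthest remaining point R is at distance² 31985/1058 ≤ 36125/1058.
r = √(36125/1058) ≈ 5.84.

5.84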